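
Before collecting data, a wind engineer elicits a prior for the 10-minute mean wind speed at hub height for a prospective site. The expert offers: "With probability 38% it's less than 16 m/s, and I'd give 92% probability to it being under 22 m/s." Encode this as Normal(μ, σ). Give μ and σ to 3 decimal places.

The p-quantile of Normal(μ,σ) is μ + z_p·σ, with z_{0.38} = -0.3055 and z_{0.92} = 1.405.
Eliminate σ: μ = (z₂·x₁ − z₁·x₂)/(z₂ − z₁) = (1.405·16 − (-0.3055)·22)/1.711 = 17.072.
Then σ = (x₂ − x₁)/(z₂ − z₁) = (22 − 16)/1.711 = 3.508.

μ = 17.072, σ = 3.508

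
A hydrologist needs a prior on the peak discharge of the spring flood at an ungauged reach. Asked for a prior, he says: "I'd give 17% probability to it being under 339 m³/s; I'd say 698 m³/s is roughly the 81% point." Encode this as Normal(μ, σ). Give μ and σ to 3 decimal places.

The p-quantile of Normal(μ,σ) is μ + z_p·σ, with z_{0.17} = -0.9542 and z_{0.81} = 0.8779.
Eliminate σ: μ = (z₂·x₁ − z₁·x₂)/(z₂ − z₁) = (0.8779·339 − (-0.9542)·698)/1.832 = 525.973.
Then σ = (x₂ − x₁)/(z₂ − z₁) = (698 − 339)/1.832 = 195.954.

μ = 525.973, σ = 195.954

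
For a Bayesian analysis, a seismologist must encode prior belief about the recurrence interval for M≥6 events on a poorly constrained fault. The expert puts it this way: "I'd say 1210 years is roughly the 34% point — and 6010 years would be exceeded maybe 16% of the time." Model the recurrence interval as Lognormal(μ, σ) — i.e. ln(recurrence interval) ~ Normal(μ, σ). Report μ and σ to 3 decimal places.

If T ~ Lognormal(μ,σ) then ln T ~ Normal(μ,σ), so the p-quantile of ln T is μ + z_p·σ.
ln(1210) = 7.098 and ln(6010) = 8.701; z_{0.34} = -0.4125, z_{0.84} = 0.9945.
σ = (8.701 − 7.098)/(0.9945 − (-0.4125)) = 1.139.
μ = 7.098 − (-0.4125)·1.139 = 7.568.

μ ≈ 7.568, σ ≈ 1.139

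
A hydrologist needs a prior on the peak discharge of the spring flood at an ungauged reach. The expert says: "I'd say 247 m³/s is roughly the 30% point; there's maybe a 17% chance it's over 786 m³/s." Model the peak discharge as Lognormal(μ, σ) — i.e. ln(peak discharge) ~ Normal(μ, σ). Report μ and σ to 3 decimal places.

μ ≈ 5.920, σ ≈ 0.783

If T ~ Lognormal(μ,σ) then ln T ~ Normal(μ,σ), so the p-quantile of ln T is μ + z_p·σ.
ln(247) = 5.509 and ln(786) = 6.667; z_{0.3} = -0.5244, z_{0.83} = 0.9542.
σ = (6.667 − 5.509)/(0.9542 − (-0.5244)) = 0.783.
μ = 5.509 − (-0.5244)·0.783 = 5.920.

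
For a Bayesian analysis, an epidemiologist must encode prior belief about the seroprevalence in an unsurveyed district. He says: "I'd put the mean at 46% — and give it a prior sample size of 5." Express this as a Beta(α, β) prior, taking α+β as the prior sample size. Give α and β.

Under the effective-sample-size interpretation, Beta(α, β) has prior mean α/(α+β) and prior sample size α+β.
So α+β = 5 and α/(α+β) = 0.46, giving α = 0.46·5 = 2.3 and β = 5 − 2.3 = 2.7.

α = 2.3, β = 2.7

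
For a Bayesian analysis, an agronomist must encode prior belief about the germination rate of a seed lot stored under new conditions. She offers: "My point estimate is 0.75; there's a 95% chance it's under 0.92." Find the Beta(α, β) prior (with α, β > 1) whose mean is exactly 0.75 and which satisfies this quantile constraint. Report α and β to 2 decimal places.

α ≈ 9.17, β ≈ 3.06

With mean 0.75 fixed, write α = 0.75s, β = 0.25s where s = α+β.
Need P(θ < 0.92) = 0.95 under Beta(0.75s, 0.25s). Normal approximation: (q−m)/√(m(1−m)/s) ≈ z_{0.95} = 1.64, so s ≈ 0.75·0.25·(1.64)²/(0.92−0.75)² = 17.6.
At s = 17.6: P(θ<0.92) ≈ 0.979. Adjusting to match 0.95 gives s ≈ 12.23.
So α = 0.75·12.23 ≈ 9.17, β = 0.25·12.23 ≈ 3.06.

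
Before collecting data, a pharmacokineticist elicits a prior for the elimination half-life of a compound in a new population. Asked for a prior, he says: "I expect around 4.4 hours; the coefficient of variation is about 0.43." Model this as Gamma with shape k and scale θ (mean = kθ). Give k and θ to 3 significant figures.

k ≈ 5.41, θ ≈ 0.814

For Gamma(k, scale θ): mean = kθ, variance = kθ², so CV = 1/√k.
CV = 0.43, hence k = 1/CV² = 5.41.
Then θ = mean/k = 4.4/5.41 = 0.814.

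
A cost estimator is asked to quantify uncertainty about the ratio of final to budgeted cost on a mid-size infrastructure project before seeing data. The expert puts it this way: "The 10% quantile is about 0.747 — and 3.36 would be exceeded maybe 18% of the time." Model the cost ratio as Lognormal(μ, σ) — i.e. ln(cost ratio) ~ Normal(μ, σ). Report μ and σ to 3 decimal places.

If T ~ Lognormal(μ,σ) then ln T ~ Normal(μ,σ), so the p-quantile of ln T is μ + z_p·σ.
ln(0.747) = -0.2917 and ln(3.36) = 1.212; z_{0.1} = -1.282, z_{0.82} = 0.9154.
σ = (1.212 − -0.2917)/(0.9154 − (-1.282)) = 0.684.
μ = -0.2917 − (-1.282)·0.684 = 0.585.

μ ≈ 0.585, σ ≈ 0.684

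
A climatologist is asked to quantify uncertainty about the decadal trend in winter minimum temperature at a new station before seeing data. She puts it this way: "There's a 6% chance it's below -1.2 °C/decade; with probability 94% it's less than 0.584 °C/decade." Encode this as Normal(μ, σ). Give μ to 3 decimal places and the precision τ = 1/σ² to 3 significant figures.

μ = -0.308, τ = 3.04

The p-quantile of Normal(μ,σ) is μ + z_p·σ, with z_{0.06} = -1.555 and z_{0.94} = 1.555.
Eliminate σ: μ = (z₂·x₁ − z₁·x₂)/(z₂ − z₁) = (1.555·-1.2 − (-1.555)·0.584)/3.11 = -0.308.
Then σ = (x₂ − x₁)/(z₂ − z₁) = (0.584 − -1.2)/3.11 = 0.574.
Precision τ = 1/σ² = 1/0.5737² = 3.04.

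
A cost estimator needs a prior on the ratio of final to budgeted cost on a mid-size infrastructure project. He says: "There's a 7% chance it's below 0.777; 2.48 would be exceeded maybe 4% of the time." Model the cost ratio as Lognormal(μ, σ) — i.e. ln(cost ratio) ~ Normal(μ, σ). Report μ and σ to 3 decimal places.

If T ~ Lognormal(μ,σ) then ln T ~ Normal(μ,σ), so the p-quantile of ln T is μ + z_p·σ.
ln(0.777) = -0.2523 and ln(2.48) = 0.9083; z_{0.07} = -1.476, z_{0.96} = 1.751.
σ = (0.9083 − -0.2523)/(1.751 − (-1.476)) = 0.360.
μ = -0.2523 − (-1.476)·0.360 = 0.279.

μ ≈ 0.279, σ ≈ 0.360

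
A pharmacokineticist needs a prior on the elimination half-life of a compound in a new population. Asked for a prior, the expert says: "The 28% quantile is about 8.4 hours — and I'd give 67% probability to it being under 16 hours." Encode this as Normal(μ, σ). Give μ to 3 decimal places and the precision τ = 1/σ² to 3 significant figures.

The p-quantile of Normal(μ,σ) is μ + z_p·σ, with z_{0.28} = -0.5828 and z_{0.67} = 0.4399.
Eliminate σ: μ = (z₂·x₁ − z₁·x₂)/(z₂ − z₁) = (0.4399·8.4 − (-0.5828)·16)/1.023 = 12.731.
Then σ = (x₂ − x₁)/(z₂ − z₁) = (16 − 8.4)/1.023 = 7.431.
Precision τ = 1/σ² = 1/7.431² = 0.0181.

μ = 12.731, τ = 0.0181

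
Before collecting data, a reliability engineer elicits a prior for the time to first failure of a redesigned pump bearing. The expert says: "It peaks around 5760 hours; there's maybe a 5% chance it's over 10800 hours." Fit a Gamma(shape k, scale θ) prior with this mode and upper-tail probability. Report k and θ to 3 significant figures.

Gamma(k,θ) with k>1 has mode (k−1)θ, so θ = 5760/(k−1).
Need P(X < 10800) = 0.95 with θ tied to k this way. Start at k = 2, θ = 5760: P(X<10800) ≈ 0.559.
Too low — raise k to concentrate. Iterating converges to k ≈ 8.04.
Then θ = 5760/(8.04−1) ≈ 818.

k ≈ 8.04, θ ≈ 818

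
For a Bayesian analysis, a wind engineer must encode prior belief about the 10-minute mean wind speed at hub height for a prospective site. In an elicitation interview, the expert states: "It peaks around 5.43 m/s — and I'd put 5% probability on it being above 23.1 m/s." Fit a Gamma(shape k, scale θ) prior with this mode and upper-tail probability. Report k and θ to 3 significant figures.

Gamma(k,θ) with k>1 has mode (k−1)θ, so θ = 5.43/(k−1).
Need P(X < 23.1) = 0.95 with θ tied to k this way. Start at k = 2, θ = 5.43: P(X<23.1) ≈ 0.925.
Too low — raise k to concentrate. Iterating converges to k ≈ 2.18.
Then θ = 5.43/(2.18−1) ≈ 4.58.

k ≈ 2.18, θ ≈ 4.58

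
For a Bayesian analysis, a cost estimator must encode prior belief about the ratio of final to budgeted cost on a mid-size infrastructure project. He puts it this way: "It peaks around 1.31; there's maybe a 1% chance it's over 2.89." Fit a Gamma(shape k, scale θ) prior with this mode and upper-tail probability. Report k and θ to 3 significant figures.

Gamma(k,θ) with k>1 has mode (k−1)θ, so θ = 1.31/(k−1).
Need P(X < 2.89) = 0.99 with θ tied to k this way. Start at k = 2, θ = 1.31: P(X<2.89) ≈ 0.647.
Too low — raise k to concentrate. Iterating converges to k ≈ 8.7.
Then θ = 1.31/(8.7−1) ≈ 0.17.

k ≈ 8.7, θ ≈ 0.17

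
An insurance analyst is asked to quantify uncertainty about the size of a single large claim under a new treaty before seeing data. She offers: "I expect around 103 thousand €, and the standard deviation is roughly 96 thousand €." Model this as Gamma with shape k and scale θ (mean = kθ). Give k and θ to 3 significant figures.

k ≈ 1.15, θ ≈ 89.5

For Gamma(k, scale θ): mean = kθ, variance = kθ², so CV = 1/√k.
CV = SD/mean = 96/103 = 0.932, hence k = 1/CV² = 1.15.
Then θ = mean/k = 103/1.15 = 89.5.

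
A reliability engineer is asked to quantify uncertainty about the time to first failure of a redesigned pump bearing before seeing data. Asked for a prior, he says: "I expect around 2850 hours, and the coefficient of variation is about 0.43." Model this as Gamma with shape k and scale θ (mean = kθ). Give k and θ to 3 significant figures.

k ≈ 5.41, θ ≈ 527

For Gamma(k, scale θ): mean = kθ, variance = kθ², so CV = 1/√k.
CV = 0.43, hence k = 1/CV² = 5.41.
Then θ = mean/k = 2850/5.41 = 527.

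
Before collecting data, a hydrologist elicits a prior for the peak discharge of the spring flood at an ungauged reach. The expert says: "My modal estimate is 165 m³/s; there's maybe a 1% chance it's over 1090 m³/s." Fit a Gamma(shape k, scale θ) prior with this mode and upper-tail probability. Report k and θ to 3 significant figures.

Gamma(k,θ) with k>1 has mode (k−1)θ, so θ = 165/(k−1).
Need P(X < 1090) = 0.99 with θ tied to k this way. Start at k = 2, θ = 165: P(X<1090) ≈ 0.990.
Too low — raise k to concentrate. Iterating converges to k ≈ 2.01.
Then θ = 165/(2.01−1) ≈ 164.

k ≈ 2.01, θ ≈ 164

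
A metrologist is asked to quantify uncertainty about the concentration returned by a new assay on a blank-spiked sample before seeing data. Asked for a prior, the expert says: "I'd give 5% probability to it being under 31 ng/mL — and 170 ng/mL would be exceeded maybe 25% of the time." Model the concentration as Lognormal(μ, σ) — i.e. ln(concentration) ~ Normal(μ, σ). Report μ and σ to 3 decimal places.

μ ≈ 4.641, σ ≈ 0.734

If T ~ Lognormal(μ,σ) then ln T ~ Normal(μ,σ), so the p-quantile of ln T is μ + z_p·σ.
ln(31) = 3.434 and ln(170) = 5.136; z_{0.05} = -1.645, z_{0.75} = 0.6745.
σ = (5.136 − 3.434)/(0.6745 − (-1.645)) = 0.734.
μ = 3.434 − (-1.645)·0.734 = 4.641.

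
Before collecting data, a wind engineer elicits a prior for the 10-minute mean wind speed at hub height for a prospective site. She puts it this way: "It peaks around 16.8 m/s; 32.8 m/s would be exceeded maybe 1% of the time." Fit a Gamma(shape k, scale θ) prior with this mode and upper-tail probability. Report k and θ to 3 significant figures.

k ≈ 12, θ ≈ 1.52

Gamma(k,θ) with k>1 has mode (k−1)θ, so θ = 16.8/(k−1).
Need P(X < 32.8) = 0.99 with θ tied to k this way. Start at k = 2, θ = 16.8: P(X<32.8) ≈ 0.581.
Too low — raise k to concentrate. Iterating converges to k ≈ 12.
Then θ = 16.8/(12−1) ≈ 1.52.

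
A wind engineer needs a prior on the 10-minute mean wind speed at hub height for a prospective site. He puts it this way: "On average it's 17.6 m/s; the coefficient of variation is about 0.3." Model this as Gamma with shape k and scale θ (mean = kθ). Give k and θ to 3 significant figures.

k ≈ 11.1, θ ≈ 1.58

For Gamma(k, scale θ): mean = kθ, variance = kθ², so CV = 1/√k.
CV = 0.3, hence k = 1/CV² = 11.1.
Then θ = mean/k = 17.6/11.1 = 1.58.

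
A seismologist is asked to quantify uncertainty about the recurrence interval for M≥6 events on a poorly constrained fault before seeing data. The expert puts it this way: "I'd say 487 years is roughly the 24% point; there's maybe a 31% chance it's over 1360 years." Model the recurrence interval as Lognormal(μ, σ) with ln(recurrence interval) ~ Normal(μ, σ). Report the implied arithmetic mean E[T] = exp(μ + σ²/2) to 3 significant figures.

E[T] ≈ 1280 years

If T ~ Lognormal(μ,σ) then ln T ~ Normal(μ,σ), so the p-quantile of ln T is μ + z_p·σ.
ln(487) = 6.188 and ln(1360) = 7.215; z_{0.24} = -0.7063, z_{0.69} = 0.4959.
σ = (7.215 − 6.188)/(0.4959 − (-0.7063)) = 0.854.
μ = 6.188 − (-0.7063)·0.854 = 6.792.
E[T] = exp(μ + σ²/2) = exp(6.792 + 0.3649) = 1280 years.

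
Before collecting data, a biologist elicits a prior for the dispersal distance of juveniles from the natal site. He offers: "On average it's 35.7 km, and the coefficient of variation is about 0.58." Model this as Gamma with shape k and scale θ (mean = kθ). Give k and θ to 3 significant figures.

k ≈ 2.97, θ ≈ 12

For Gamma(k, scale θ): mean = kθ, variance = kθ², so CV = 1/√k.
CV = 0.58, hence k = 1/CV² = 2.97.
Then θ = mean/k = 35.7/2.97 = 12.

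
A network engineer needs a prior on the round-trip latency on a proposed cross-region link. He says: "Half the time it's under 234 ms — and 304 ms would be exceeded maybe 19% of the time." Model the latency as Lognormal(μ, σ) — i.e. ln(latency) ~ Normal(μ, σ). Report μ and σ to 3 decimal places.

If T ~ Lognormal(μ,σ) then ln T ~ Normal(μ,σ), so the p-quantile of ln T is μ + z_p·σ.
ln(234) = 5.455 and ln(304) = 5.717; z_{0.5} = 0, z_{0.81} = 0.8779.
σ = (5.717 − 5.455)/(0.8779 − (0)) = 0.298.
μ = 5.455 − (0)·0.298 = 5.455.

μ ≈ 5.455, σ ≈ 0.298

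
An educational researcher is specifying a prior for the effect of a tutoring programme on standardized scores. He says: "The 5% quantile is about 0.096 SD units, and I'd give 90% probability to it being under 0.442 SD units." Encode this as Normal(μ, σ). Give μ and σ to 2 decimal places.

The p-quantile of Normal(μ,σ) is μ + z_p·σ, with z_{0.05} = -1.645 and z_{0.9} = 1.282.
Eliminate σ: μ = (z₂·x₁ − z₁·x₂)/(z₂ − z₁) = (1.282·0.096 − (-1.645)·0.442)/2.926 = 0.29.
Then σ = (x₂ − x₁)/(z₂ − z₁) = (0.442 − 0.096)/2.926 = 0.12.

μ = 0.29, σ = 0.12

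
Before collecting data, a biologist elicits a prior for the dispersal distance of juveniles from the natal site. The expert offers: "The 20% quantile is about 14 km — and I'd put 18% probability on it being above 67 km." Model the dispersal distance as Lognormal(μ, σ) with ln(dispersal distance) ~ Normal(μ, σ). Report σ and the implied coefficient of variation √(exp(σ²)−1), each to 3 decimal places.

If T ~ Lognormal(μ,σ) then ln T ~ Normal(μ,σ), so the p-quantile of ln T is μ + z_p·σ.
ln(14) = 2.639 and ln(67) = 4.205; z_{0.2} = -0.8416, z_{0.82} = 0.9154.
σ = (4.205 − 2.639)/(0.9154 − (-0.8416)) = 0.891.
μ = 2.639 − (-0.8416)·0.891 = 3.389.
CV = √(exp(σ²)−1) = √(exp(0.7940)−1) = 1.101.

σ ≈ 0.891, CV ≈ 1.101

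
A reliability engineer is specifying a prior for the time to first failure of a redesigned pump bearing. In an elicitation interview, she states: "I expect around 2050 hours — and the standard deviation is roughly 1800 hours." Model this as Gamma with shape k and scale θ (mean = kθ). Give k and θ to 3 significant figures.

For Gamma(k, scale θ): mean = kθ, variance = kθ², so CV = 1/√k.
CV = SD/mean = 1800/2050 = 0.878, hence k = 1/CV² = 1.3.
Then θ = mean/k = 2050/1.3 = 1580.

k ≈ 1.3, θ ≈ 1580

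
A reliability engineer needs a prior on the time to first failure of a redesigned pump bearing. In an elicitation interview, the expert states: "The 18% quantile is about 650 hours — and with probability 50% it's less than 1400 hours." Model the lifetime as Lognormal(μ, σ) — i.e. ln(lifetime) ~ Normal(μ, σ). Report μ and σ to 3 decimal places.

If T ~ Lognormal(μ,σ) then ln T ~ Normal(μ,σ), so the p-quantile of ln T is μ + z_p·σ.
ln(650) = 6.477 and ln(1400) = 7.244; z_{0.18} = -0.9154, z_{0.5} = 0.
σ = (7.244 − 6.477)/(0 − (-0.9154)) = 0.838.
μ = 6.477 − (-0.9154)·0.838 = 7.244.

μ ≈ 7.244, σ ≈ 0.838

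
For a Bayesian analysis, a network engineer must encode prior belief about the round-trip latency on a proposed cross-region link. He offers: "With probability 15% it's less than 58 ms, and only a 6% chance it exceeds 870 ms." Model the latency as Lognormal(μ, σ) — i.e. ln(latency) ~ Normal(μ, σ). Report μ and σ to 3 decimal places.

μ ≈ 5.144, σ ≈ 1.045

If T ~ Lognormal(μ,σ) then ln T ~ Normal(μ,σ), so the p-quantile of ln T is μ + z_p·σ.
ln(58) = 4.06 and ln(870) = 6.768; z_{0.15} = -1.036, z_{0.94} = 1.555.
σ = (6.768 − 4.06)/(1.555 − (-1.036)) = 1.045.
μ = 4.06 − (-1.036)·1.045 = 5.144.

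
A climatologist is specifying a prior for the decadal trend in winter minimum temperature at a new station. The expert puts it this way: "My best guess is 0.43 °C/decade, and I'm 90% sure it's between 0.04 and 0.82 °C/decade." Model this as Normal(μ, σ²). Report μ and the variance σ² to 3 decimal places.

μ = 0.430, σ² = 0.056

A symmetric 90% interval runs μ ± z·σ with z = 1.645.
Half-width = 0.39, so σ = 0.39/1.645 = 0.2371 and σ² = 0.056.
μ is the stated best guess, 0.430.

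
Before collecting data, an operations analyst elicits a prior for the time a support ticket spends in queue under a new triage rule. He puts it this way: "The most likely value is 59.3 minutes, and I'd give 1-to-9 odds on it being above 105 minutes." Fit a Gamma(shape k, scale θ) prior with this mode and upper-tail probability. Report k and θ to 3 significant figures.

k ≈ 6.82, θ ≈ 10.2

Gamma(k,θ) with k>1 has mode (k−1)θ, so θ = 59.3/(k−1).
Need P(X < 105) = 0.9 with θ tied to k this way. Start at k = 2, θ = 59.3: P(X<105) ≈ 0.528.
Too low — raise k to concentrate. Iterating converges to k ≈ 6.82.
Then θ = 59.3/(6.82−1) ≈ 10.2.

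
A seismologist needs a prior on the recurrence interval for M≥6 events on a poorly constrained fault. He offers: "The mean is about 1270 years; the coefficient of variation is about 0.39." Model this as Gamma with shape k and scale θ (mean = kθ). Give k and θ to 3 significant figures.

For Gamma(k, scale θ): mean = kθ, variance = kθ², so CV = 1/√k.
CV = 0.39, hence k = 1/CV² = 6.57.
Then θ = mean/k = 1270/6.57 = 193.

k ≈ 6.57, θ ≈ 193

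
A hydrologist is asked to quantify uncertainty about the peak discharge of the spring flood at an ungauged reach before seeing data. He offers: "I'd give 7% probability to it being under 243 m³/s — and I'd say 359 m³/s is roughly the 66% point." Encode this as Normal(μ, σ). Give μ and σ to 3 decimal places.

The p-quantile of Normal(μ,σ) is μ + z_p·σ, with z_{0.07} = -1.476 and z_{0.66} = 0.4125.
Eliminate σ: μ = (z₂·x₁ − z₁·x₂)/(z₂ − z₁) = (0.4125·243 − (-1.476)·359)/1.888 = 333.661.
Then σ = (x₂ − x₁)/(z₂ − z₁) = (359 − 243)/1.888 = 61.432.

μ = 333.661, σ = 61.432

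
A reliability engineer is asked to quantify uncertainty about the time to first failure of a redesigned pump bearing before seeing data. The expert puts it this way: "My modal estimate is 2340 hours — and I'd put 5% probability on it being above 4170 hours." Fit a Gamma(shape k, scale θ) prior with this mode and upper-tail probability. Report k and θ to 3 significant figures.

Gamma(k,θ) with k>1 has mode (k−1)θ, so θ = 2340/(k−1).
Need P(X < 4170) = 0.95 with θ tied to k this way. Start at k = 2, θ = 2340: P(X<4170) ≈ 0.532.
Too low — raise k to concentrate. Iterating converges to k ≈ 9.35.
Then θ = 2340/(9.35−1) ≈ 280.

k ≈ 9.35, θ ≈ 280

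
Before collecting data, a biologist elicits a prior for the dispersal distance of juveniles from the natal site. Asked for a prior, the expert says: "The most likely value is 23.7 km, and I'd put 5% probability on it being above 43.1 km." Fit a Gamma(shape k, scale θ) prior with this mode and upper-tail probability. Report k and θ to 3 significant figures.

Gamma(k,θ) with k>1 has mode (k−1)θ, so θ = 23.7/(k−1).
Need P(X < 43.1) = 0.95 with θ tied to k this way. Start at k = 2, θ = 23.7: P(X<43.1) ≈ 0.543.
Too low — raise k to concentrate. Iterating converges to k ≈ 8.79.
Then θ = 23.7/(8.79−1) ≈ 3.04.

k ≈ 8.79, θ ≈ 3.04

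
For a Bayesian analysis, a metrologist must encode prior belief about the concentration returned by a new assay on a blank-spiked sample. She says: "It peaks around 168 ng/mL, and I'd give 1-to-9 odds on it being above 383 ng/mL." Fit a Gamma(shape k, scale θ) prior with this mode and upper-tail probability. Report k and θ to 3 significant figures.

k ≈ 3.83, θ ≈ 59.3

Gamma(k,θ) with k>1 has mode (k−1)θ, so θ = 168/(k−1).
Need P(X < 383) = 0.9 with θ tied to k this way. Start at k = 2, θ = 168: P(X<383) ≈ 0.664.
Too low — raise k to concentrate. Iterating converges to k ≈ 3.83.
Then θ = 168/(3.83−1) ≈ 59.3.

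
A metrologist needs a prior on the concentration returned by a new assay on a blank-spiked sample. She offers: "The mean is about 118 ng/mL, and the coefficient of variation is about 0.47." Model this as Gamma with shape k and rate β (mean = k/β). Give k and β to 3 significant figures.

For Gamma(k, rate β): mean = k/β, variance = k/β², so CV = 1/√k.
CV = 0.47, hence k = 1/CV² = 4.53.
Then β = k/mean = 4.53/118 = 0.0384.

k ≈ 4.53, β ≈ 0.0384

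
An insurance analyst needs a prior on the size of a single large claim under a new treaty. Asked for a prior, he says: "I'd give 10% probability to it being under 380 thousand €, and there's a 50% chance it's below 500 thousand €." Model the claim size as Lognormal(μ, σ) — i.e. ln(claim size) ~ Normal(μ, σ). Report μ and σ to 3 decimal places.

If T ~ Lognormal(μ,σ) then ln T ~ Normal(μ,σ), so the p-quantile of ln T is μ + z_p·σ.
ln(380) = 5.94 and ln(500) = 6.215; z_{0.1} = -1.282, z_{0.5} = 0.
σ = (6.215 − 5.94)/(0 − (-1.282)) = 0.214.
μ = 5.94 − (-1.282)·0.214 = 6.215.

μ ≈ 6.215, σ ≈ 0.214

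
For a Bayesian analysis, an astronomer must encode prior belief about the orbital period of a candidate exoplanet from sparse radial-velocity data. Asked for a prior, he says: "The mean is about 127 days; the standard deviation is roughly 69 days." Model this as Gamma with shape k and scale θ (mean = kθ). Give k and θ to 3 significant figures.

k ≈ 3.39, θ ≈ 37.5

For Gamma(k, scale θ): mean = kθ, variance = kθ², so CV = 1/√k.
CV = SD/mean = 69/127 = 0.5433, hence k = 1/CV² = 3.39.
Then θ = mean/k = 127/3.39 = 37.5.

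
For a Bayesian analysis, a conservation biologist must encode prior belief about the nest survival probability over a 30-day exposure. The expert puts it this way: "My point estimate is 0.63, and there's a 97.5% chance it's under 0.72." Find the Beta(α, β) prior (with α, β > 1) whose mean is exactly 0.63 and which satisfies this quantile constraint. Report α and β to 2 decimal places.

With mean 0.63 fixed, write α = 0.63s, β = 0.37s where s = α+β.
Need P(θ < 0.72) = 0.975 under Beta(0.63s, 0.37s). Normal approximation: (q−m)/√(m(1−m)/s) ≈ z_{0.975} = 1.96, so s ≈ 0.63·0.37·(1.96)²/(0.72−0.63)² = 110.5.
At s = 110.5: P(θ<0.72) ≈ 0.979. Adjusting to match 0.975 gives s ≈ 103.44.
So α = 0.63·103.44 ≈ 65.16, β = 0.37·103.44 ≈ 38.27.

α ≈ 65.16, β ≈ 38.27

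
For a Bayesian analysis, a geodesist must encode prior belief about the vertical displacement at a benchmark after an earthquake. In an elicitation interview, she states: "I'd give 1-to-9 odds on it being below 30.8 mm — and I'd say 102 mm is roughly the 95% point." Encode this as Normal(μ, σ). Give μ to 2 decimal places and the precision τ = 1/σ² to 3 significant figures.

μ = 61.98, τ = 0.00169

The p-quantile of Normal(μ,σ) is μ + z_p·σ, with z_{0.1} = -1.282 and z_{0.95} = 1.645.
Eliminate σ: μ = (z₂·x₁ − z₁·x₂)/(z₂ − z₁) = (1.645·30.8 − (-1.282)·102)/2.926 = 61.98.
Then σ = (x₂ − x₁)/(z₂ − z₁) = (102 − 30.8)/2.926 = 24.33.
Precision τ = 1/σ² = 1/24.33² = 0.00169.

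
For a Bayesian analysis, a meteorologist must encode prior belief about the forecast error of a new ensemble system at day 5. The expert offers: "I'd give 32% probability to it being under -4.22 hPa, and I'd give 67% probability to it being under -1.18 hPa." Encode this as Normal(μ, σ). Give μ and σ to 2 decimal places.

The p-quantile of Normal(μ,σ) is μ + z_p·σ, with z_{0.32} = -0.4677 and z_{0.67} = 0.4399.
Eliminate σ: μ = (z₂·x₁ − z₁·x₂)/(z₂ − z₁) = (0.4399·-4.22 − (-0.4677)·-1.18)/0.9076 = -2.65.
Then σ = (x₂ − x₁)/(z₂ − z₁) = (-1.18 − -4.22)/0.9076 = 3.35.

μ = -2.65, σ = 3.35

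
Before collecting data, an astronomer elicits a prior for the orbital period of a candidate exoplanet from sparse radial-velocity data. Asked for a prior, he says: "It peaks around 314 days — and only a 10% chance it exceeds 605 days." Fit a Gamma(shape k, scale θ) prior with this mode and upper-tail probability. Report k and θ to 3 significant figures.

k ≈ 5.45, θ ≈ 70.6

Gamma(k,θ) with k>1 has mode (k−1)θ, so θ = 314/(k−1).
Need P(X < 605) = 0.9 with θ tied to k this way. Start at k = 2, θ = 314: P(X<605) ≈ 0.574.
Too low — raise k to concentrate. Iterating converges to k ≈ 5.45.
Then θ = 314/(5.45−1) ≈ 70.6.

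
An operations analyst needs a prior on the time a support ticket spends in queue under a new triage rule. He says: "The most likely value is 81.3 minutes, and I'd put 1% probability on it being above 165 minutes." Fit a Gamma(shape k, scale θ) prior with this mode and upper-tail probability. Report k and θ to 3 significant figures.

k ≈ 10.8, θ ≈ 8.32

Gamma(k,θ) with k>1 has mode (k−1)θ, so θ = 81.3/(k−1).
Need P(X < 165) = 0.99 with θ tied to k this way. Start at k = 2, θ = 81.3: P(X<165) ≈ 0.602.
Too low — raise k to concentrate. Iterating converges to k ≈ 10.8.
Then θ = 81.3/(10.8−1) ≈ 8.32.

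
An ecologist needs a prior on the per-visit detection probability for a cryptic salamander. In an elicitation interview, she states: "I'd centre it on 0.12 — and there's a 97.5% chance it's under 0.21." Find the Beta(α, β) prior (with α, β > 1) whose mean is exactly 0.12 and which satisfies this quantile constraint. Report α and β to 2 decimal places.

α ≈ 7.58, β ≈ 55.58

With mean 0.12 fixed, write α = 0.12s, β = 0.88s where s = α+β.
Need P(θ < 0.21) = 0.975 under Beta(0.12s, 0.88s). Normal approximation: (q−m)/√(m(1−m)/s) ≈ z_{0.975} = 1.96, so s ≈ 0.12·0.88·(1.96)²/(0.21−0.12)² = 50.1.
At s = 50.1: P(θ<0.21) ≈ 0.961. Adjusting to match 0.975 gives s ≈ 63.15.
So α = 0.12·63.15 ≈ 7.58, β = 0.88·63.15 ≈ 55.58.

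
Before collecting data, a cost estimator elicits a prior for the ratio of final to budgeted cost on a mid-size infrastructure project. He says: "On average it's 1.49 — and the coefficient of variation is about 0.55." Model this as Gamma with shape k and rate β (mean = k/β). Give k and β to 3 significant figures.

k ≈ 3.31, β ≈ 2.22

For Gamma(k, rate β): mean = k/β, variance = k/β², so CV = 1/√k.
CV = 0.55, hence k = 1/CV² = 3.31.
Then β = k/mean = 3.31/1.49 = 2.22.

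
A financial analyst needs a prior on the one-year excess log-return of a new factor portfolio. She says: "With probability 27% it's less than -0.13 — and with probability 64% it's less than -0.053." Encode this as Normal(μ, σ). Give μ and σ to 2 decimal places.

The p-quantile of Normal(μ,σ) is μ + z_p·σ, with z_{0.27} = -0.6128 and z_{0.64} = 0.3585.
Eliminate σ: μ = (z₂·x₁ − z₁·x₂)/(z₂ − z₁) = (0.3585·-0.13 − (-0.6128)·-0.053)/0.9713 = -0.08.
Then σ = (x₂ − x₁)/(z₂ − z₁) = (-0.053 − -0.13)/0.9713 = 0.08.

μ = -0.08, σ = 0.08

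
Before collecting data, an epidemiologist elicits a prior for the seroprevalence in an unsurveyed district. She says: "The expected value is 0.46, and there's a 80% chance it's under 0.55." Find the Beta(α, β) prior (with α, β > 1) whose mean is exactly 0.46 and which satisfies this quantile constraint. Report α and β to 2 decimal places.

α ≈ 9.98, β ≈ 11.71

With mean 0.46 fixed, write α = 0.46s, β = 0.54s where s = α+β.
Need P(θ < 0.55) = 0.8 under Beta(0.46s, 0.54s). Normal approximation: (q−m)/√(m(1−m)/s) ≈ z_{0.8} = 0.842, so s ≈ 0.46·0.54·(0.842)²/(0.55−0.46)² = 21.7.
At s = 21.7: P(θ<0.55) ≈ 0.800. Adjusting to match 0.8 gives s ≈ 21.69.
So α = 0.46·21.69 ≈ 9.98, β = 0.54·21.69 ≈ 11.71.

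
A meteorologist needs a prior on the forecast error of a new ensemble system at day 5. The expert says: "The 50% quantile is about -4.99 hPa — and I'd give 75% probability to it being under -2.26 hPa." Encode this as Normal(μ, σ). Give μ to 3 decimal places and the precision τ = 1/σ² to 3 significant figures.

μ = -4.990, τ = 0.061

For Normal(μ,σ), the p-quantile is μ + z_p·σ. Here z_{0.5} = 0, z_{0.75} = 0.6745.
So -4.99 = μ + 0σ and -2.26 = μ + 0.6745σ.
Subtracting: σ = (-2.26 − -4.99)/(0.6745 − (0)) = 4.048.
Then μ = -4.99 − (0)·4.048 = -4.990.
Precision τ = 1/σ² = 1/4.048² = 0.061.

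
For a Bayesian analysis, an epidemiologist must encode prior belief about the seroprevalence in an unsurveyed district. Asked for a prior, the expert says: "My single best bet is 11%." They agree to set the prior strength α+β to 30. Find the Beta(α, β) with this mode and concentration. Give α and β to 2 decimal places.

For α,β > 1 the Beta mode is (α−1)/(α+β−2). With α+β = 30, the mode is (α−1)/28.
Set (α−1)/28 = 0.11 → α = 1 + 0.11·28 = 4.08.
β = 30 − α = 25.92.

α = 4.08, β = 25.92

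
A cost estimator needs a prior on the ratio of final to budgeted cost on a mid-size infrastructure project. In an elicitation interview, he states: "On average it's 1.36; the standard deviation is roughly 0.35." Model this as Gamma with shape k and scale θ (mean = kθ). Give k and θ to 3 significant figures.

For Gamma(k, scale θ): mean = kθ, variance = kθ², so CV = 1/√k.
CV = SD/mean = 0.35/1.36 = 0.2574, hence k = 1/CV² = 15.1.
Then θ = mean/k = 1.36/15.1 = 0.0901.

k ≈ 15.1, θ ≈ 0.0901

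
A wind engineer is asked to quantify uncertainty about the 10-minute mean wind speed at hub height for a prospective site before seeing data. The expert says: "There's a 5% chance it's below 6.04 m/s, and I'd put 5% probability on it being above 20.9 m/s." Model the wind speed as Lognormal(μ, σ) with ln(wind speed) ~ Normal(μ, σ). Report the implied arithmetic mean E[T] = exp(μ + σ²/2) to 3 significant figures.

If T ~ Lognormal(μ,σ) then ln T ~ Normal(μ,σ), so the p-quantile of ln T is μ + z_p·σ.
ln(6.04) = 1.798 and ln(20.9) = 3.04; z_{0.05} = -1.645, z_{0.95} = 1.645.
σ = (3.04 − 1.798)/(1.645 − (-1.645)) = 0.377.
μ = 1.798 − (-1.645)·0.377 = 2.419.
E[T] = exp(μ + σ²/2) = exp(2.419 + 0.0712) = 12.1 m/s.

E[T] ≈ 12.1 m/s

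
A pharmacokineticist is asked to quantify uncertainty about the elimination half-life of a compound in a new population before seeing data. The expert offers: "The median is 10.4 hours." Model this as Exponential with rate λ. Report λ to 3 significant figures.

Exponential median = ln 2 / λ, so λ = ln 2 / 10.4 = 0.0666.

λ ≈ 0.0666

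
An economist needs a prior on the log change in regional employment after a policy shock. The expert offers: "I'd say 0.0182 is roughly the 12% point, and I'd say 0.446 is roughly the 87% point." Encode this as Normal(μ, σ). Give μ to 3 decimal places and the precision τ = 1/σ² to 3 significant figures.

μ = 0.237, τ = 28.9

For Normal(μ,σ), the p-quantile is μ + z_p·σ. Here z_{0.12} = -1.175, z_{0.87} = 1.126.
So 0.0182 = μ − 1.175σ and 0.446 = μ + 1.126σ.
Subtracting: σ = (0.446 − 0.0182)/(1.126 − (-1.175)) = 0.186.
Then μ = 0.0182 − (-1.175)·0.186 = 0.237.
Precision τ = 1/σ² = 1/0.1859² = 28.9.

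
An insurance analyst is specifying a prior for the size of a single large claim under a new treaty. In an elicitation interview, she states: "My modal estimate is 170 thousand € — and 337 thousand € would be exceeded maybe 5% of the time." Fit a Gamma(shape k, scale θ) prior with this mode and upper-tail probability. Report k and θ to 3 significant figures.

k ≈ 6.92, θ ≈ 28.7

Gamma(k,θ) with k>1 has mode (k−1)θ, so θ = 170/(k−1).
Need P(X < 337) = 0.95 with θ tied to k this way. Start at k = 2, θ = 170: P(X<337) ≈ 0.589.
Too low — raise k to concentrate. Iterating converges to k ≈ 6.92.
Then θ = 170/(6.92−1) ≈ 28.7.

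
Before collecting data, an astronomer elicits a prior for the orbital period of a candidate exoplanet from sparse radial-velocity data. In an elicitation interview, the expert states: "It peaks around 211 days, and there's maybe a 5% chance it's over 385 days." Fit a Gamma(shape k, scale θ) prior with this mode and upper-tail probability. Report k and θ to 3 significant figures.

Gamma(k,θ) with k>1 has mode (k−1)θ, so θ = 211/(k−1).
Need P(X < 385) = 0.95 with θ tied to k this way. Start at k = 2, θ = 211: P(X<385) ≈ 0.544.
Too low — raise k to concentrate. Iterating converges to k ≈ 8.7.
Then θ = 211/(8.7−1) ≈ 27.4.

k ≈ 8.7, θ ≈ 27.4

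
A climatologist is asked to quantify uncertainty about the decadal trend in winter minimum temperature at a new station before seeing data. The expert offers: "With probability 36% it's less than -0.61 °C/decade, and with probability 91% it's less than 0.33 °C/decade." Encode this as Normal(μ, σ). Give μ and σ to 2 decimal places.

For Normal(μ,σ), the p-quantile is μ + z_p·σ. Here z_{0.36} = -0.3585, z_{0.91} = 1.341.
So -0.61 = μ − 0.3585σ and 0.33 = μ + 1.341σ.
Subtracting: σ = (0.33 − -0.61)/(1.341 − (-0.3585)) = 0.55.
Then μ = -0.61 − (-0.3585)·0.55 = -0.41.

μ = -0.41, σ = 0.55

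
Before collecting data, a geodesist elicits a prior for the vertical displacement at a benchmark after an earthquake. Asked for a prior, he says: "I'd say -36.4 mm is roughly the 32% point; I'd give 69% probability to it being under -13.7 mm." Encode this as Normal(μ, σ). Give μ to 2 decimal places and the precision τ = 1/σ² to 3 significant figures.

The p-quantile of Normal(μ,σ) is μ + z_p·σ, with z_{0.32} = -0.4677 and z_{0.69} = 0.4959.
Eliminate σ: μ = (z₂·x₁ − z₁·x₂)/(z₂ − z₁) = (0.4959·-36.4 − (-0.4677)·-13.7)/0.9635 = -25.38.
Then σ = (x₂ − x₁)/(z₂ − z₁) = (-13.7 − -36.4)/0.9635 = 23.56.
Precision τ = 1/σ² = 1/23.56² = 0.0018.

μ = -25.38, τ = 0.0018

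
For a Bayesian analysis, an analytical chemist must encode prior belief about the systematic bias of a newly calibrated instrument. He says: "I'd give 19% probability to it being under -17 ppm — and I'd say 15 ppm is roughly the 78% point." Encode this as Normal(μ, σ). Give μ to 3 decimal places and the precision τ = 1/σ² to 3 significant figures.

The p-quantile of Normal(μ,σ) is μ + z_p·σ, with z_{0.19} = -0.8779 and z_{0.78} = 0.7722.
Eliminate σ: μ = (z₂·x₁ − z₁·x₂)/(z₂ − z₁) = (0.7722·-17 − (-0.8779)·15)/1.65 = 0.025.
Then σ = (x₂ − x₁)/(z₂ − z₁) = (15 − -17)/1.65 = 19.393.
Precision τ = 1/σ² = 1/19.39² = 0.00266.

μ = 0.025, τ = 0.00266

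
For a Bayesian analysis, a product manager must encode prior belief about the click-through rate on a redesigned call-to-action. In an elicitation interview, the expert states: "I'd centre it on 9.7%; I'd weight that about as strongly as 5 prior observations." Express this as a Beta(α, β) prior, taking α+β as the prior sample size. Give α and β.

Under the effective-sample-size interpretation, Beta(α, β) has prior mean α/(α+β) and prior sample size α+β.
So α+β = 5 and α/(α+β) = 0.097, giving α = 0.097·5 = 0.485 and β = 5 − 0.485 = 4.515.

α = 0.485, β = 4.515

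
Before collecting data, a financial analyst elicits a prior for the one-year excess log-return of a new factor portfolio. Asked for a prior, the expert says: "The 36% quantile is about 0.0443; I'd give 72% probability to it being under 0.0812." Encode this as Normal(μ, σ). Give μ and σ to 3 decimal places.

μ = 0.058, σ = 0.039

For Normal(μ,σ), the p-quantile is μ + z_p·σ. Here z_{0.36} = -0.3585, z_{0.72} = 0.5828.
So 0.0443 = μ − 0.3585σ and 0.0812 = μ + 0.5828σ.
Subtracting: σ = (0.0812 − 0.0443)/(0.5828 − (-0.3585)) = 0.039.
Then μ = 0.0443 − (-0.3585)·0.039 = 0.058.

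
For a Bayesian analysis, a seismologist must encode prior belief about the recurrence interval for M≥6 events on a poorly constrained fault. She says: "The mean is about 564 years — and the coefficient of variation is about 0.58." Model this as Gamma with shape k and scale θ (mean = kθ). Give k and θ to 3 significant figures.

For Gamma(k, scale θ): mean = kθ, variance = kθ², so CV = 1/√k.
CV = 0.58, hence k = 1/CV² = 2.97.
Then θ = mean/k = 564/2.97 = 190.

k ≈ 2.97, θ ≈ 190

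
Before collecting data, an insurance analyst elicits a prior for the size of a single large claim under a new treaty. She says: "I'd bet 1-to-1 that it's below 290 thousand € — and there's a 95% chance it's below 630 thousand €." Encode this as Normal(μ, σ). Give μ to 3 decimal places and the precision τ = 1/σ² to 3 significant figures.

For Normal(μ,σ), the p-quantile is μ + z_p·σ. Here z_{0.5} = 0, z_{0.95} = 1.645.
So 290 = μ + 0σ and 630 = μ + 1.645σ.
Subtracting: σ = (630 − 290)/(1.645 − (0)) = 206.705.
Then μ = 290 − (0)·206.705 = 290.000.
Precision τ = 1/σ² = 1/206.7² = 2.34e-05.

μ = 290.000, τ = 2.34e-05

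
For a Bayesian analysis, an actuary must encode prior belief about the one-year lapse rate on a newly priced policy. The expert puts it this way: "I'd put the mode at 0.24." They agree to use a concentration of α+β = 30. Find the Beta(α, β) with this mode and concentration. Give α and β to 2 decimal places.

α = 7.72, β = 22.28

For α,β > 1 the Beta mode is (α−1)/(α+β−2). With α+β = 30, the mode is (α−1)/28.
Set (α−1)/28 = 0.24 → α = 1 + 0.24·28 = 7.72.
β = 30 − α = 22.28.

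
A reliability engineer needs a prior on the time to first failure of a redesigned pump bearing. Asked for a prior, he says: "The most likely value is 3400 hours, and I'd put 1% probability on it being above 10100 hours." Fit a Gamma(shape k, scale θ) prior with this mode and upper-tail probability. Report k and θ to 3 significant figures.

k ≈ 4.81, θ ≈ 893

Gamma(k,θ) with k>1 has mode (k−1)θ, so θ = 3400/(k−1).
Need P(X < 10100) = 0.99 with θ tied to k this way. Start at k = 2, θ = 3400: P(X<10100) ≈ 0.796.
Too low — raise k to concentrate. Iterating converges to k ≈ 4.81.
Then θ = 3400/(4.81−1) ≈ 893.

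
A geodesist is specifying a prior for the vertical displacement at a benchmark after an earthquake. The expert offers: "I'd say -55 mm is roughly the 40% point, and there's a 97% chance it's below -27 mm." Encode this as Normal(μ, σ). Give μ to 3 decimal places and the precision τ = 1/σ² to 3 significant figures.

μ = -51.676, τ = 0.00581

The p-quantile of Normal(μ,σ) is μ + z_p·σ, with z_{0.4} = -0.2533 and z_{0.97} = 1.881.
Eliminate σ: μ = (z₂·x₁ − z₁·x₂)/(z₂ − z₁) = (1.881·-55 − (-0.2533)·-27)/2.134 = -51.676.
Then σ = (x₂ − x₁)/(z₂ − z₁) = (-27 − -55)/2.134 = 13.120.
Precision τ = 1/σ² = 1/13.12² = 0.00581.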